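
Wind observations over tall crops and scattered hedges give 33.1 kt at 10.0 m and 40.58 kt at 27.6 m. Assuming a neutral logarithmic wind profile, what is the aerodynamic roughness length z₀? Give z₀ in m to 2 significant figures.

Log law: V(z) ∝ ln(z/z₀). With r = V₁/V₂ = 33.1/40.58 = 0.81567,
r · ln(z₂/z₀) = ln(z₁/z₀) ⇒ ln z₀ = (ln z₁ − r·ln z₂)/(1 − r)
ln z₀ = (2.30259 − 0.81567×3.31782) / 0.18433 = -2.1899
z₀ = exp(-2.1899) = 0.1119 m

z₀ ≈ 0.11 m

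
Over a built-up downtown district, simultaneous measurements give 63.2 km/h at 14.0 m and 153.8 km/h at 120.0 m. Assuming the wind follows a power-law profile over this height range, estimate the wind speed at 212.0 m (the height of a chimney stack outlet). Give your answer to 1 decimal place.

First find α: α = ln(V₂/V₁)/ln(z₂/z₁) = ln(153.8/63.2)/ln(120.0/14.0) = 0.88935/2.14843 = 0.4140
Extrapolate from 120.0 m to 212.0 m: V₃ = 153.8 × (212.0/120.0)^0.4140 = 153.8 × 1.2656 = 194.6554 km/h

194.7 km/h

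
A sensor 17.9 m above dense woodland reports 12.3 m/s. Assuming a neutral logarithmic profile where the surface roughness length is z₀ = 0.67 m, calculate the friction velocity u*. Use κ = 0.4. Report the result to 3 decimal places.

u* ≈ 1.498 m/s

Log law: V(z) = (u*/κ) · ln(z/z₀) ⇒ u* = κ · V / ln(z/z₀)
u* = 0.4 × 12.3 / ln(17.9/0.67) = 0.4 × 12.3 / 3.2853
   = 4.9200 / 3.2853 = 1.4976 m/s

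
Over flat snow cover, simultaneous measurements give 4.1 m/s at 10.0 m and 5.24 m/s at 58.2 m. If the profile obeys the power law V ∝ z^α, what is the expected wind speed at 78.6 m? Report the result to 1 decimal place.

First find α: α = ln(V₂/V₁)/ln(z₂/z₁) = ln(5.24/4.1)/ln(58.2/10.0) = 0.24533/1.76130 = 0.1393
Extrapolate from 58.2 m to 78.6 m: V₃ = 5.24 × (78.6/58.2)^0.1393 = 5.24 × 1.0427 = 5.4640 m/s

5.5 m/s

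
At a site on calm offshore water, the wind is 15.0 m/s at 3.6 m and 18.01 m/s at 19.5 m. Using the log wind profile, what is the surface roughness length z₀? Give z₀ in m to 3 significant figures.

Log law: V(z) ∝ ln(z/z₀). With r = V₁/V₂ = 15.0/18.01 = 0.83287,
r · ln(z₂/z₀) = ln(z₁/z₀) ⇒ ln z₀ = (ln z₁ − r·ln z₂)/(1 − r)
ln z₀ = (1.28093 − 0.83287×2.97041) / 0.16713 = -7.1384
z₀ = exp(-7.1384) = 0.0007940 m

z₀ ≈ 0.000794 m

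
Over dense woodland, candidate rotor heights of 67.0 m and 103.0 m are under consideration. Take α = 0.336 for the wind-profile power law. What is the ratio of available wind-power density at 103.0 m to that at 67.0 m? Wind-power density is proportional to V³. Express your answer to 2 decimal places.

1.54

Speed ratio: V_B/V_A = (z_B/z_A)^α = (103.0/67.0)^0.336 = (1.5373)^0.336 = 1.15545
Power-density ratio: P_B/P_A = (V_B/V_A)³ = (1.15545)³ = 1.54261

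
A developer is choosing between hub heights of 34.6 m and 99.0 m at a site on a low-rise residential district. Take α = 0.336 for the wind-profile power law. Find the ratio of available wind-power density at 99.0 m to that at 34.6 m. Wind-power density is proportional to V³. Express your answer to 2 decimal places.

Speed ratio: V_B/V_A = (z_B/z_A)^α = (99.0/34.6)^0.336 = (2.8613)^0.336 = 1.42365
Power-density ratio: P_B/P_A = (V_B/V_A)³ = (1.42365)³ = 2.88544

2.89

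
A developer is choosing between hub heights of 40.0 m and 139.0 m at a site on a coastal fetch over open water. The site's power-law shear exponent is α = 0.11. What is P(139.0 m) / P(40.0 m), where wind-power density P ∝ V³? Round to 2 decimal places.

Speed ratio: V_B/V_A = (z_B/z_A)^α = (139.0/40.0)^0.11 = (3.4750)^0.11 = 1.14685
Power-density ratio: P_B/P_A = (V_B/V_A)³ = (1.14685)³ = 1.50840

1.51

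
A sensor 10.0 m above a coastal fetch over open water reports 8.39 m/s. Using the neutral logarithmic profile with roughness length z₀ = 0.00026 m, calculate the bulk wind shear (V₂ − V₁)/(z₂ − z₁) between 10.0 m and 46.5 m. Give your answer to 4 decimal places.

Log law: V₂ = V₁ · ln(z₂/z₀)/ln(z₁/z₀) = 8.39 × 12.0943/10.5574 = 9.6114 m/s
ΔV/Δz = (9.6114 − 8.39)/(46.5 − 10.0) = 1.2214/36.5000 = 0.03346 m/s/m

0.0335 m/s/m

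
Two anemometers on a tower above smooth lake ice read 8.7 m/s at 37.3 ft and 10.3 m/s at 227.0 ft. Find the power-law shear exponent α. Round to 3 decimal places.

Power law: V₂/V₁ = (z₂/z₁)^α ⇒ α = ln(V₂/V₁) / ln(z₂/z₁)
α = ln(10.3/8.7) / ln(227.0/37.3) = ln(1.1839) / ln(6.0858)
  = 0.16882 / 1.80596 = 0.09348

α ≈ 0.093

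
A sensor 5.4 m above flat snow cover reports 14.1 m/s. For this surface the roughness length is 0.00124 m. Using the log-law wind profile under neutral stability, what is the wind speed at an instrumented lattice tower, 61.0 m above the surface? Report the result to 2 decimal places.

Log law: V(z) ∝ ln(z/z₀), so V₂/V₁ = ln(z₂/z₀) / ln(z₁/z₀).
ln(61.0/0.00124) = 10.8035, ln(5.4/0.00124) = 8.3790
V₂ = 14.1 × 10.8035/8.3790 = 14.1 × 1.2893 = 18.1798 m/s

18.18 m/s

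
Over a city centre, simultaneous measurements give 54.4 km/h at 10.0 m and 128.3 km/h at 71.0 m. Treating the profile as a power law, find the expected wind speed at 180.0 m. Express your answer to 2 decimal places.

First find α: α = ln(V₂/V₁)/ln(z₂/z₁) = ln(128.3/54.4)/ln(71.0/10.0) = 0.85801/1.96009 = 0.4377
Extrapolate from 71.0 m to 180.0 m: V₃ = 128.3 × (180.0/71.0)^0.4377 = 128.3 × 1.5026 = 192.7875 km/h

192.79 km/h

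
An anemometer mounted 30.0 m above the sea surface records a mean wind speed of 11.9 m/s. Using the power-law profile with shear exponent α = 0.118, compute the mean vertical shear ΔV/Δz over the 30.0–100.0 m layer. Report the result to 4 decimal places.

Power law: V₂ = V₁ · (z₂/z₁)^α = 11.9 × (3.3333)^0.118 = 13.7166 m/s
ΔV/Δz = (13.7166 − 11.9)/(100.0 − 30.0) = 1.8166/70.0000 = 0.02595 m/s/m

0.0260 m/s/m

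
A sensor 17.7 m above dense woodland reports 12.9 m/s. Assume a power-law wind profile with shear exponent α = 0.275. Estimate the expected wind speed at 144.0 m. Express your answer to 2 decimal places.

22.96 m/s

Power-law profile: V₂ = V₁ · (z₂/z₁)^α
V₂ = 12.9 × (144.0/17.7)^0.275 = 12.9 × (8.1356)^0.275
    = 12.9 × 1.7797 = 22.9587 m/s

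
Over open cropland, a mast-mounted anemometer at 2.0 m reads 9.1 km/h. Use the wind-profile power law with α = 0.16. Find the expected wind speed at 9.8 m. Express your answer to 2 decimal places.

Power-law profile: V₂ = V₁ · (z₂/z₁)^α
V₂ = 9.1 × (9.8/2.0)^0.16 = 9.1 × (4.9000)^0.16
    = 9.1 × 1.2895 = 11.7347 km/h

11.73 km/h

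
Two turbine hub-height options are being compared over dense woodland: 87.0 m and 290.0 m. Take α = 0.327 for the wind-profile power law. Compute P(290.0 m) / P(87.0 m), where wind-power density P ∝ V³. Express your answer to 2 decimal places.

Speed ratio: V_B/V_A = (z_B/z_A)^α = (290.0/87.0)^0.327 = (3.3333)^0.327 = 1.48245
Power-density ratio: P_B/P_A = (V_B/V_A)³ = (1.48245)³ = 3.25795

3.26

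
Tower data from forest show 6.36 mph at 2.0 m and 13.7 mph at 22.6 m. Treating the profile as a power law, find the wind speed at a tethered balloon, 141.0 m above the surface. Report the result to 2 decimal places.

24.45 mph

First find α: α = ln(V₂/V₁)/ln(z₂/z₁) = ln(13.7/6.36)/ln(22.6/2.0) = 0.76737/2.42480 = 0.3165
Extrapolate from 22.6 m to 141.0 m: V₃ = 13.7 × (141.0/22.6)^0.3165 = 13.7 × 1.7849 = 24.4538 mph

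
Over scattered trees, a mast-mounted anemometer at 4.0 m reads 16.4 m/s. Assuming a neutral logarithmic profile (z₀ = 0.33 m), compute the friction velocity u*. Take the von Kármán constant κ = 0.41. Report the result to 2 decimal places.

u* ≈ 2.70 m/s

Log law: V(z) = (u*/κ) · ln(z/z₀) ⇒ u* = κ · V / ln(z/z₀)
u* = 0.41 × 16.4 / ln(4.0/0.33) = 0.41 × 16.4 / 2.4950
   = 6.7240 / 2.4950 = 2.6950 m/s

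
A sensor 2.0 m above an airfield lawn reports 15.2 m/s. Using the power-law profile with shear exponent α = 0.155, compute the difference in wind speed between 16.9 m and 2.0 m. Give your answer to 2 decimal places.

Power law: V₂ = V₁ · (z₂/z₁)^α = 15.2 × (8.4500)^0.155 = 21.1595 m/s
ΔV = 21.1595 − 15.2 = 5.9595 m/s

5.96 m/s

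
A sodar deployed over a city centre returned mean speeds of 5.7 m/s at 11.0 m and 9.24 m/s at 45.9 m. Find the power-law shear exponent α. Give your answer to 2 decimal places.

α ≈ 0.34

Power law: V₂/V₁ = (z₂/z₁)^α ⇒ α = ln(V₂/V₁) / ln(z₂/z₁)
α = ln(9.24/5.7) / ln(45.9/11.0) = ln(1.6211) / ln(4.1727)
  = 0.48308 / 1.42857 = 0.33815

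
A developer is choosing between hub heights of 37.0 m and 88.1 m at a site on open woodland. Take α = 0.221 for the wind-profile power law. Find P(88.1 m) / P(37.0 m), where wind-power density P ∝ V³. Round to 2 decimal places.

1.78

Speed ratio: V_B/V_A = (z_B/z_A)^α = (88.1/37.0)^0.221 = (2.3811)^0.221 = 1.21134
Power-density ratio: P_B/P_A = (V_B/V_A)³ = (1.21134)³ = 1.77747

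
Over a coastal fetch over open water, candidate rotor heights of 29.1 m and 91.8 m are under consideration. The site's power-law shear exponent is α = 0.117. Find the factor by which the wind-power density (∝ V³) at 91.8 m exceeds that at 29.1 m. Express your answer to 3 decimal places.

Speed ratio: V_B/V_A = (z_B/z_A)^α = (91.8/29.1)^0.117 = (3.1546)^0.117 = 1.14387
Power-density ratio: P_B/P_A = (V_B/V_A)³ = (1.14387)³ = 1.49669

1.497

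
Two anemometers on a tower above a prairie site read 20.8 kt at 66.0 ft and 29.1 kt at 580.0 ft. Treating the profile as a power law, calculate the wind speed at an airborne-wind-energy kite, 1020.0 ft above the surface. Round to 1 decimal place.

31.8 kt

First find α: α = ln(V₂/V₁)/ln(z₂/z₁) = ln(29.1/20.8)/ln(580.0/66.0) = 0.33579/2.17337 = 0.1545
Extrapolate from 580.0 ft to 1020.0 ft: V₃ = 29.1 × (1020.0/580.0)^0.1545 = 29.1 × 1.0911 = 31.7521 kt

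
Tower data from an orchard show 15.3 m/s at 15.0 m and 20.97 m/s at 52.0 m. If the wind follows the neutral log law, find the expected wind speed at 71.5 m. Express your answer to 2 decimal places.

Log law: V ∝ ln(z/z₀). From the pair, with r = V₁/V₂ = 0.72961,
ln z₀ = (ln z₁ − r·ln z₂)/(1 − r) = (2.7081 − 0.72961×3.9512)/0.27039 = -0.6466 → z₀ = 0.5238 m
V₃ = V₁ · ln(z₃/z₀)/ln(z₁/z₀) = 15.3 × 4.9163/3.3546 = 22.4224 m/s

22.42 m/s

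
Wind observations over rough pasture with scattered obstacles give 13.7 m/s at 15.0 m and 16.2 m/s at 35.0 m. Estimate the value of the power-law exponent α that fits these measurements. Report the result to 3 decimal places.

α ≈ 0.198

Power law: V₂/V₁ = (z₂/z₁)^α ⇒ α = ln(V₂/V₁) / ln(z₂/z₁)
α = ln(16.2/13.7) / ln(35.0/15.0) = ln(1.1825) / ln(2.3333)
  = 0.16762 / 0.84730 = 0.19782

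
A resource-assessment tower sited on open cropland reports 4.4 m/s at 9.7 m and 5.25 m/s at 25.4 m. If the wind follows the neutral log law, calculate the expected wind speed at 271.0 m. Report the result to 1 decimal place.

7.3 m/s

Log law: V ∝ ln(z/z₀). From the pair, with r = V₁/V₂ = 0.83810,
ln z₀ = (ln z₁ − r·ln z₂)/(1 − r) = (2.2721 − 0.83810×3.2347)/0.16190 = -2.7109 → z₀ = 0.06648 m
V₃ = V₁ · ln(z₃/z₀)/ln(z₁/z₀) = 4.4 × 8.3130/4.9830 = 7.3404 m/s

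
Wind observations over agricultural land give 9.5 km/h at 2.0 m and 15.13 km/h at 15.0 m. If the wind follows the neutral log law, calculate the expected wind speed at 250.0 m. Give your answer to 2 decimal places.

22.99 km/h

Log law: V ∝ ln(z/z₀). From the pair, with r = V₁/V₂ = 0.62789,
ln z₀ = (ln z₁ − r·ln z₂)/(1 − r) = (0.6931 − 0.62789×2.7081)/0.37211 = -2.7068 → z₀ = 0.06675 m
V₃ = V₁ · ln(z₃/z₀)/ln(z₁/z₀) = 9.5 × 8.2282/3.3999 = 22.9912 km/h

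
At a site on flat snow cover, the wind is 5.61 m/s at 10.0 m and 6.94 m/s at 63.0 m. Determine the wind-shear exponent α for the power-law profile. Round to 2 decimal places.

α ≈ 0.12

Power law: V₂/V₁ = (z₂/z₁)^α ⇒ α = ln(V₂/V₁) / ln(z₂/z₁)
α = ln(6.94/5.61) / ln(63.0/10.0) = ln(1.2371) / ln(6.3000)
  = 0.21275 / 1.84055 = 0.11559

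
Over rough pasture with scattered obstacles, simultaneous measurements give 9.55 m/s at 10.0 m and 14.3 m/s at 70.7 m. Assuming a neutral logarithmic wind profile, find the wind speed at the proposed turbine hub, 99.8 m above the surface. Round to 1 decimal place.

Log law: V ∝ ln(z/z₀). From the pair, with r = V₁/V₂ = 0.66783,
ln z₀ = (ln z₁ − r·ln z₂)/(1 − r) = (2.3026 − 0.66783×4.2584)/0.33217 = -1.6297 → z₀ = 0.1960 m
V₃ = V₁ · ln(z₃/z₀)/ln(z₁/z₀) = 9.55 × 6.2329/3.9323 = 15.1372 m/s

15.1 m/s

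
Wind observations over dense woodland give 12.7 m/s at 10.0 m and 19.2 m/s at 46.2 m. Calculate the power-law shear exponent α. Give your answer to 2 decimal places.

α ≈ 0.27

Power law: V₂/V₁ = (z₂/z₁)^α ⇒ α = ln(V₂/V₁) / ln(z₂/z₁)
α = ln(19.2/12.7) / ln(46.2/10.0) = ln(1.5118) / ln(4.6200)
  = 0.41331 / 1.53039 = 0.27007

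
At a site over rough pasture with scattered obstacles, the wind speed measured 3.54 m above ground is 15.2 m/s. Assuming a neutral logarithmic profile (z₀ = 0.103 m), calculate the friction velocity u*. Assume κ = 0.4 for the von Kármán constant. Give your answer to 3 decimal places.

Log law: V(z) = (u*/κ) · ln(z/z₀) ⇒ u* = κ · V / ln(z/z₀)
u* = 0.4 × 15.2 / ln(3.54/0.103) = 0.4 × 15.2 / 3.5372
   = 6.0800 / 3.5372 = 1.7189 m/s

u* ≈ 1.719 m/s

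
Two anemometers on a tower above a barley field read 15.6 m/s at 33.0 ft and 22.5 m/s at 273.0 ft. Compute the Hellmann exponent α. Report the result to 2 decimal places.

Power law: V₂/V₁ = (z₂/z₁)^α ⇒ α = ln(V₂/V₁) / ln(z₂/z₁)
α = ln(22.5/15.6) / ln(273.0/33.0) = ln(1.4423) / ln(8.2727)
  = 0.36624 / 2.11296 = 0.17333

α ≈ 0.17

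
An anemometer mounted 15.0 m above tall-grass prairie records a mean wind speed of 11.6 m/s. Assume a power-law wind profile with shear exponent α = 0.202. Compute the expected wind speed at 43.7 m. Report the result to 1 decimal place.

14.4 m/s

Power-law profile: V₂ = V₁ · (z₂/z₁)^α
V₂ = 11.6 × (43.7/15.0)^0.202 = 11.6 × (2.9133)^0.202
    = 11.6 × 1.2411 = 14.3968 m/s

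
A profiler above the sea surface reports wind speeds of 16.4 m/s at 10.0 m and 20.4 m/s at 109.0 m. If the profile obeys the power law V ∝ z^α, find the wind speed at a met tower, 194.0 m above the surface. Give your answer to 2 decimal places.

First find α: α = ln(V₂/V₁)/ln(z₂/z₁) = ln(20.4/16.4)/ln(109.0/10.0) = 0.21825/2.38876 = 0.0914
Extrapolate from 109.0 m to 194.0 m: V₃ = 20.4 × (194.0/109.0)^0.0914 = 20.4 × 1.0541 = 21.5034 m/s

21.50 m/s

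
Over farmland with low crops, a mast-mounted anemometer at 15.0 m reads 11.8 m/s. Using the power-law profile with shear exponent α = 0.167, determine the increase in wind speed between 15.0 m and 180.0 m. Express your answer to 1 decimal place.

6.1 m/s

Power law: V₂ = V₁ · (z₂/z₁)^α = 11.8 × (12.0000)^0.167 = 17.8692 m/s
ΔV = 17.8692 − 11.8 = 6.0692 m/s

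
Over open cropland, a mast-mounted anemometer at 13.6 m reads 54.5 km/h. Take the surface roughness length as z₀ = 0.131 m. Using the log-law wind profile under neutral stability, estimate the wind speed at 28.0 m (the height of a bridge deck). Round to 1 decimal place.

Log law: V(z) ∝ ln(z/z₀), so V₂/V₁ = ln(z₂/z₀) / ln(z₁/z₀).
ln(28.0/0.131) = 5.3648, ln(13.6/0.131) = 4.6426
V₂ = 54.5 × 5.3648/4.6426 = 54.5 × 1.1555 = 62.9772 km/h

63.0 km/h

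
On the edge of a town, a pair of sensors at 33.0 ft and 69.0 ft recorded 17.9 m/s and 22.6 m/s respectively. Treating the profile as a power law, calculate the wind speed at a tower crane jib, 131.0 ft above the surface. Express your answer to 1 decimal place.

First find α: α = ln(V₂/V₁)/ln(z₂/z₁) = ln(22.6/17.9)/ln(69.0/33.0) = 0.23315/0.73760 = 0.3161
Extrapolate from 69.0 ft to 131.0 ft: V₃ = 22.6 × (131.0/69.0)^0.3161 = 22.6 × 1.2246 = 27.6768 m/s

27.7 m/s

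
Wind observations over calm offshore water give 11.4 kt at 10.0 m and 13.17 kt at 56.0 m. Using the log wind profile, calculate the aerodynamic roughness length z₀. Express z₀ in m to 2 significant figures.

Log law: V(z) ∝ ln(z/z₀). With r = V₁/V₂ = 11.4/13.17 = 0.86560,
r · ln(z₂/z₀) = ln(z₁/z₀) ⇒ ln z₀ = (ln z₁ − r·ln z₂)/(1 − r)
ln z₀ = (2.30259 − 0.86560×4.02535) / 0.13440 = -8.7932
z₀ = exp(-8.7932) = 0.0001518 m

z₀ ≈ 0.00015 m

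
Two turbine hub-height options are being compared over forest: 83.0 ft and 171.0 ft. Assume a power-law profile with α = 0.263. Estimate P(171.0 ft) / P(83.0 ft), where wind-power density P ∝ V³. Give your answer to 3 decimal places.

Speed ratio: V_B/V_A = (z_B/z_A)^α = (171.0/83.0)^0.263 = (2.0602)^0.263 = 1.20937
Power-density ratio: P_B/P_A = (V_B/V_A)³ = (1.20937)³ = 1.76881

1.769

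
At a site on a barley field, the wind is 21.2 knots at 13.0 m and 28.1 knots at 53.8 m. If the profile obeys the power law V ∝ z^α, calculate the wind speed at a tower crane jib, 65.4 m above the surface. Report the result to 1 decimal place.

29.2 knots

First find α: α = ln(V₂/V₁)/ln(z₂/z₁) = ln(28.1/21.2)/ln(53.8/13.0) = 0.28177/1.42032 = 0.1984
Extrapolate from 53.8 m to 65.4 m: V₃ = 28.1 × (65.4/53.8)^0.1984 = 28.1 × 1.0395 = 29.2098 knots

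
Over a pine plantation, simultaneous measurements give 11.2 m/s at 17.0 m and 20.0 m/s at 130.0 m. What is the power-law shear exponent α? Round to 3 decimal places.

Power law: V₂/V₁ = (z₂/z₁)^α ⇒ α = ln(V₂/V₁) / ln(z₂/z₁)
α = ln(20.0/11.2) / ln(130.0/17.0) = ln(1.7857) / ln(7.6471)
  = 0.57982 / 2.03432 = 0.28502

α ≈ 0.285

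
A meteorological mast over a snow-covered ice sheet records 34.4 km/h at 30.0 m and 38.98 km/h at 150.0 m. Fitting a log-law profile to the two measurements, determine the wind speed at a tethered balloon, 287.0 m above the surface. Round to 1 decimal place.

Log law: V ∝ ln(z/z₀). From the pair, with r = V₁/V₂ = 0.88250,
ln z₀ = (ln z₁ − r·ln z₂)/(1 − r) = (3.4012 − 0.88250×5.0106)/0.11750 = -8.6872 → z₀ = 0.0001687 m
V₃ = V₁ · ln(z₃/z₀)/ln(z₁/z₀) = 34.4 × 14.3466/12.0884 = 40.8264 km/h

40.8 km/h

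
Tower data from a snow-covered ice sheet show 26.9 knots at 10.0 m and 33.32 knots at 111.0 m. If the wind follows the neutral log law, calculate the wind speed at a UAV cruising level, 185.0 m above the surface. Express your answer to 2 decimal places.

34.68 knots

Log law: V ∝ ln(z/z₀). From the pair, with r = V₁/V₂ = 0.80732,
ln z₀ = (ln z₁ − r·ln z₂)/(1 − r) = (2.3026 − 0.80732×4.7095)/0.19268 = -7.7826 → z₀ = 0.0004169 m
V₃ = V₁ · ln(z₃/z₀)/ln(z₁/z₀) = 26.9 × 13.0029/10.0852 = 34.6825 knots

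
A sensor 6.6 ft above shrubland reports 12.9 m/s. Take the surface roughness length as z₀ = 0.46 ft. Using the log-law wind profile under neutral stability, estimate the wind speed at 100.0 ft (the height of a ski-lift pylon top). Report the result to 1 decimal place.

Log law: V(z) ∝ ln(z/z₀), so V₂/V₁ = ln(z₂/z₀) / ln(z₁/z₀).
ln(100.0/0.46) = 5.3817, ln(6.6/0.46) = 2.6636
V₂ = 12.9 × 5.3817/2.6636 = 12.9 × 2.0205 = 26.0640 m/s

26.1 m/s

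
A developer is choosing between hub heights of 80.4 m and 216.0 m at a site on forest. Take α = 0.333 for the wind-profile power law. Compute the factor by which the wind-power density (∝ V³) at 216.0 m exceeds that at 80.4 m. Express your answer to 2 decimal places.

Speed ratio: V_B/V_A = (z_B/z_A)^α = (216.0/80.4)^0.333 = (2.6866)^0.333 = 1.38971
Power-density ratio: P_B/P_A = (V_B/V_A)³ = (1.38971)³ = 2.68391

2.68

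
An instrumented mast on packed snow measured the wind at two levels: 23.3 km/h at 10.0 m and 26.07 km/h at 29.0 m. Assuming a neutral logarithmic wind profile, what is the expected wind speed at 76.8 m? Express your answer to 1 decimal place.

28.6 km/h

Log law: V ∝ ln(z/z₀). From the pair, with r = V₁/V₂ = 0.89375,
ln z₀ = (ln z₁ − r·ln z₂)/(1 − r) = (2.3026 − 0.89375×3.3673)/0.10625 = -6.6533 → z₀ = 0.001290 m
V₃ = V₁ · ln(z₃/z₀)/ln(z₁/z₀) = 23.3 × 10.9945/8.9559 = 28.6038 km/h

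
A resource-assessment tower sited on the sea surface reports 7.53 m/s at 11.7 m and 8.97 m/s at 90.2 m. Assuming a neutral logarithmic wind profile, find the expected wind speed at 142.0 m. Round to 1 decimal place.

9.3 m/s

Log law: V ∝ ln(z/z₀). From the pair, with r = V₁/V₂ = 0.83946,
ln z₀ = (ln z₁ − r·ln z₂)/(1 − r) = (2.4596 − 0.83946×4.5020)/0.16054 = -8.2207 → z₀ = 0.0002690 m
V₃ = V₁ · ln(z₃/z₀)/ln(z₁/z₀) = 7.53 × 13.1765/10.6803 = 9.2899 m/s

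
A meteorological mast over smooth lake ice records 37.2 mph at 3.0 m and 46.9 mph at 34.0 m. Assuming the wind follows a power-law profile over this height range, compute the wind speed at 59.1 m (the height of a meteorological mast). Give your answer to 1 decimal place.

First find α: α = ln(V₂/V₁)/ln(z₂/z₁) = ln(46.9/37.2)/ln(34.0/3.0) = 0.23171/2.42775 = 0.0954
Extrapolate from 34.0 m to 59.1 m: V₃ = 46.9 × (59.1/34.0)^0.0954 = 46.9 × 1.0542 = 49.4412 mph

49.4 mph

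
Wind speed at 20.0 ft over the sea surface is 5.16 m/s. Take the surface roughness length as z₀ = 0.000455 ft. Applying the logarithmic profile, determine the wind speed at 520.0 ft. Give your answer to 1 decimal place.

6.7 m/s

Log law: V(z) ∝ ln(z/z₀), so V₂/V₁ = ln(z₂/z₀) / ln(z₁/z₀).
ln(520.0/0.000455) = 13.9490, ln(20.0/0.000455) = 10.6909
V₂ = 5.16 × 13.9490/10.6909 = 5.16 × 1.3048 = 6.7325 m/s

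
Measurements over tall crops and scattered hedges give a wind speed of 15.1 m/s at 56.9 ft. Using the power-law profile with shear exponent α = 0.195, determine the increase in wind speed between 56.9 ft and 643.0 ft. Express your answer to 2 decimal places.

9.13 m/s

Power law: V₂ = V₁ · (z₂/z₁)^α = 15.1 × (11.3005)^0.195 = 24.2288 m/s
ΔV = 24.2288 − 15.1 = 9.1288 m/s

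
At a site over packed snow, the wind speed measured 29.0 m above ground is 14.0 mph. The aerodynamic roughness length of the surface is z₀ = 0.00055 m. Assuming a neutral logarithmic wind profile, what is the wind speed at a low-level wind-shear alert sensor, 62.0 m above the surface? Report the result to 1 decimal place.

Log law: V(z) ∝ ln(z/z₀), so V₂/V₁ = ln(z₂/z₀) / ln(z₁/z₀).
ln(62.0/0.00055) = 11.6327, ln(29.0/0.00055) = 10.8729
V₂ = 14.0 × 11.6327/10.8729 = 14.0 × 1.0699 = 14.9784 mph

15.0 mph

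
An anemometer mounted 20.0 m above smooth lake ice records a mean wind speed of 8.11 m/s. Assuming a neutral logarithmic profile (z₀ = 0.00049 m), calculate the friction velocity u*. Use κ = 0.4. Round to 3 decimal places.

Log law: V(z) = (u*/κ) · ln(z/z₀) ⇒ u* = κ · V / ln(z/z₀)
u* = 0.4 × 8.11 / ln(20.0/0.00049) = 0.4 × 8.11 / 10.6168
   = 3.2440 / 10.6168 = 0.3056 m/s

u* ≈ 0.306 m/s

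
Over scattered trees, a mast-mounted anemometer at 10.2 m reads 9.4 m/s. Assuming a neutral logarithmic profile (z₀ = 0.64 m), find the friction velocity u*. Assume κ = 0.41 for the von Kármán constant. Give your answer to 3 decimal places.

Log law: V(z) = (u*/κ) · ln(z/z₀) ⇒ u* = κ · V / ln(z/z₀)
u* = 0.41 × 9.4 / ln(10.2/0.64) = 0.41 × 9.4 / 2.7687
   = 3.8540 / 2.7687 = 1.3920 m/s

u* ≈ 1.392 m/s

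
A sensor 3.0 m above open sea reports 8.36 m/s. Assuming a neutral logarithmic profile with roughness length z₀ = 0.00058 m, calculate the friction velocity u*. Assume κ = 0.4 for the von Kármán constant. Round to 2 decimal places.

Log law: V(z) = (u*/κ) · ln(z/z₀) ⇒ u* = κ · V / ln(z/z₀)
u* = 0.4 × 8.36 / ln(3.0/0.00058) = 0.4 × 8.36 / 8.5511
   = 3.3440 / 8.5511 = 0.3911 m/s

u* ≈ 0.39 m/s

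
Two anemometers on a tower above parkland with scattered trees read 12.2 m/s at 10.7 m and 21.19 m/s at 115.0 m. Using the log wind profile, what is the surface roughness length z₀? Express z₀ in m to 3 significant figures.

z₀ ≈ 0.426 m

Log law: V(z) ∝ ln(z/z₀). With r = V₁/V₂ = 12.2/21.19 = 0.57574,
r · ln(z₂/z₀) = ln(z₁/z₀) ⇒ ln z₀ = (ln z₁ − r·ln z₂)/(1 − r)
ln z₀ = (2.37024 − 0.57574×4.74493) / 0.42426 = -0.8524
z₀ = exp(-0.8524) = 0.4264 m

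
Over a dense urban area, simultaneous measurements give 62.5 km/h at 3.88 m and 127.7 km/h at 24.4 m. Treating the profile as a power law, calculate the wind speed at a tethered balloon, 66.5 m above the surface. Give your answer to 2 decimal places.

188.54 km/h

First find α: α = ln(V₂/V₁)/ln(z₂/z₁) = ln(127.7/62.5)/ln(24.4/3.88) = 0.71452/1.83875 = 0.3886
Extrapolate from 24.4 m to 66.5 m: V₃ = 127.7 × (66.5/24.4)^0.3886 = 127.7 × 1.4764 = 188.5363 km/h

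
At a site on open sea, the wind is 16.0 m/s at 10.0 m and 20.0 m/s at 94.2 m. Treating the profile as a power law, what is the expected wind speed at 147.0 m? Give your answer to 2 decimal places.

20.91 m/s

First find α: α = ln(V₂/V₁)/ln(z₂/z₁) = ln(20.0/16.0)/ln(94.2/10.0) = 0.22314/2.24284 = 0.0995
Extrapolate from 94.2 m to 147.0 m: V₃ = 20.0 × (147.0/94.2)^0.0995 = 20.0 × 1.0453 = 20.9054 m/s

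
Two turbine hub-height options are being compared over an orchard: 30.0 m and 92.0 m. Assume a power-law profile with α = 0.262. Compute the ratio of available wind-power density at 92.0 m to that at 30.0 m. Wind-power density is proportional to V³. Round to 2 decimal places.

Speed ratio: V_B/V_A = (z_B/z_A)^α = (92.0/30.0)^0.262 = (3.0667)^0.262 = 1.34124
Power-density ratio: P_B/P_A = (V_B/V_A)³ = (1.34124)³ = 2.41279

2.41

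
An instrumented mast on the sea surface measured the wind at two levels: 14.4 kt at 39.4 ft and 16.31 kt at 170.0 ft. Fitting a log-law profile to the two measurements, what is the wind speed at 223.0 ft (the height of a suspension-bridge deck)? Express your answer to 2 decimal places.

16.66 kt

Log law: V ∝ ln(z/z₀). From the pair, with r = V₁/V₂ = 0.88289,
ln z₀ = (ln z₁ − r·ln z₂)/(1 − r) = (3.6738 − 0.88289×5.1358)/0.11711 = -7.3489 → z₀ = 0.0006433 ft
V₃ = V₁ · ln(z₃/z₀)/ln(z₁/z₀) = 14.4 × 12.7561/11.0227 = 16.6645 kt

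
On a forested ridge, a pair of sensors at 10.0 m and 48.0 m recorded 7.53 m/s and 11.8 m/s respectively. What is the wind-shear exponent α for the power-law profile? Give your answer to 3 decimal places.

Power law: V₂/V₁ = (z₂/z₁)^α ⇒ α = ln(V₂/V₁) / ln(z₂/z₁)
α = ln(11.8/7.53) / ln(48.0/10.0) = ln(1.5671) / ln(4.8000)
  = 0.44920 / 1.56862 = 0.28637

α ≈ 0.286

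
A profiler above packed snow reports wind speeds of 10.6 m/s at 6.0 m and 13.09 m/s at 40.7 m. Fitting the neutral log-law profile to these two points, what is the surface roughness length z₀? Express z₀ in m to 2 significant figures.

Log law: V(z) ∝ ln(z/z₀). With r = V₁/V₂ = 10.6/13.09 = 0.80978,
r · ln(z₂/z₀) = ln(z₁/z₀) ⇒ ln z₀ = (ln z₁ − r·ln z₂)/(1 − r)
ln z₀ = (1.79176 − 0.80978×3.70623) / 0.19022 = -6.3582
z₀ = exp(-6.3582) = 0.001733 m

z₀ ≈ 0.0017 m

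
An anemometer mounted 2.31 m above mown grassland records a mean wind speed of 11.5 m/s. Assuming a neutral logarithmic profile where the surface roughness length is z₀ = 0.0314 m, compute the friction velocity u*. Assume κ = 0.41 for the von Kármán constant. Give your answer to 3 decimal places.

u* ≈ 1.097 m/s

Log law: V(z) = (u*/κ) · ln(z/z₀) ⇒ u* = κ · V / ln(z/z₀)
u* = 0.41 × 11.5 / ln(2.31/0.0314) = 0.41 × 11.5 / 4.2982
   = 4.7150 / 4.2982 = 1.0970 m/s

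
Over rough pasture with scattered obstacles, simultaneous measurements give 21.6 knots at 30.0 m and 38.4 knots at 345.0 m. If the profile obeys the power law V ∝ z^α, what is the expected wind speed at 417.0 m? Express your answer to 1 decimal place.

40.2 knots

First find α: α = ln(V₂/V₁)/ln(z₂/z₁) = ln(38.4/21.6)/ln(345.0/30.0) = 0.57536/2.44235 = 0.2356
Extrapolate from 345.0 m to 417.0 m: V₃ = 38.4 × (417.0/345.0)^0.2356 = 38.4 × 1.0457 = 40.1535 knots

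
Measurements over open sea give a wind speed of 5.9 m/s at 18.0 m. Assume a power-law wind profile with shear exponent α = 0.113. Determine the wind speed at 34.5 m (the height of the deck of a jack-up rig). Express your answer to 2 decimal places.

6.35 m/s

Power-law profile: V₂ = V₁ · (z₂/z₁)^α
V₂ = 5.9 × (34.5/18.0)^0.113 = 5.9 × (1.9167)^0.113
    = 5.9 × 1.0763 = 6.3501 m/s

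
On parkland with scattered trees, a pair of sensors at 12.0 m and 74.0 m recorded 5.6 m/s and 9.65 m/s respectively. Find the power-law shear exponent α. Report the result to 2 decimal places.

Power law: V₂/V₁ = (z₂/z₁)^α ⇒ α = ln(V₂/V₁) / ln(z₂/z₁)
α = ln(9.65/5.6) / ln(74.0/12.0) = ln(1.7232) / ln(6.1667)
  = 0.54419 / 1.81916 = 0.29914

α ≈ 0.30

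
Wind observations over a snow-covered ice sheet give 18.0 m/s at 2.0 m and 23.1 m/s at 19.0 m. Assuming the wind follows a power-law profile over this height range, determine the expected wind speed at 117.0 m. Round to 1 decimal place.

First find α: α = ln(V₂/V₁)/ln(z₂/z₁) = ln(23.1/18.0)/ln(19.0/2.0) = 0.24946/2.25129 = 0.1108
Extrapolate from 19.0 m to 117.0 m: V₃ = 23.1 × (117.0/19.0)^0.1108 = 23.1 × 1.2231 = 28.2545 m/s

28.3 m/s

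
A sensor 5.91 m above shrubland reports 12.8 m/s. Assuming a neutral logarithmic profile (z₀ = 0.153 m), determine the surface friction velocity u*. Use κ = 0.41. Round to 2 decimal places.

u* ≈ 1.44 m/s

Log law: V(z) = (u*/κ) · ln(z/z₀) ⇒ u* = κ · V / ln(z/z₀)
u* = 0.41 × 12.8 / ln(5.91/0.153) = 0.41 × 12.8 / 3.6540
   = 5.2480 / 3.6540 = 1.4362 m/s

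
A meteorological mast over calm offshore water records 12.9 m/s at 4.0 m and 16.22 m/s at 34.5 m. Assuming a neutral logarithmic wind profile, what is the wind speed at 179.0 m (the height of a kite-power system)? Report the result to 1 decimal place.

18.8 m/s

Log law: V ∝ ln(z/z₀). From the pair, with r = V₁/V₂ = 0.79531,
ln z₀ = (ln z₁ − r·ln z₂)/(1 − r) = (1.3863 − 0.79531×3.5410)/0.20469 = -6.9857 → z₀ = 0.0009250 m
V₃ = V₁ · ln(z₃/z₀)/ln(z₁/z₀) = 12.9 × 12.1731/8.3720 = 18.7569 m/s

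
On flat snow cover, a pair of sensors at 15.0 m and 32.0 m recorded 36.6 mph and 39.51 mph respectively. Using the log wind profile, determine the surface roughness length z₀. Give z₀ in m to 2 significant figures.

z₀ ≈ 0.0011 m

Log law: V(z) ∝ ln(z/z₀). With r = V₁/V₂ = 36.6/39.51 = 0.92635,
r · ln(z₂/z₀) = ln(z₁/z₀) ⇒ ln z₀ = (ln z₁ − r·ln z₂)/(1 − r)
ln z₀ = (2.70805 − 0.92635×3.46574) / 0.07365 = -6.8216
z₀ = exp(-6.8216) = 0.001090 m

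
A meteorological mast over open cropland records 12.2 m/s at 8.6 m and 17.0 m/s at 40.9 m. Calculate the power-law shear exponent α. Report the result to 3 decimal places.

α ≈ 0.213

Power law: V₂/V₁ = (z₂/z₁)^α ⇒ α = ln(V₂/V₁) / ln(z₂/z₁)
α = ln(17.0/12.2) / ln(40.9/8.6) = ln(1.3934) / ln(4.7558)
  = 0.33178 / 1.55937 = 0.21276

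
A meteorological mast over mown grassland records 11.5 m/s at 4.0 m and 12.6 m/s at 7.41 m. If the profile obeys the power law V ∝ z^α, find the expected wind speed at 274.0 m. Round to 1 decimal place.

First find α: α = ln(V₂/V₁)/ln(z₂/z₁) = ln(12.6/11.5)/ln(7.41/4.0) = 0.09135/0.61654 = 0.1482
Extrapolate from 7.41 m to 274.0 m: V₃ = 12.6 × (274.0/7.41)^0.1482 = 12.6 × 1.7073 = 21.5122 m/s

21.5 m/s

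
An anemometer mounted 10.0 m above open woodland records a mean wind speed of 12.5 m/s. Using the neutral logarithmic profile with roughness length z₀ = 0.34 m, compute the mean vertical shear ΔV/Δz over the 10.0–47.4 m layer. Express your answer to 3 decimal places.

Log law: V₂ = V₁ · ln(z₂/z₀)/ln(z₁/z₀) = 12.5 × 4.9374/3.3814 = 18.2522 m/s
ΔV/Δz = (18.2522 − 12.5)/(47.4 − 10.0) = 5.7522/37.4000 = 0.15380 m/s/m

0.154 m/s/m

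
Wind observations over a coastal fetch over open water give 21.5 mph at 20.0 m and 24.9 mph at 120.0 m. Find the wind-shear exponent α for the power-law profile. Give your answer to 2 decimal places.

Power law: V₂/V₁ = (z₂/z₁)^α ⇒ α = ln(V₂/V₁) / ln(z₂/z₁)
α = ln(24.9/21.5) / ln(120.0/20.0) = ln(1.1581) / ln(6.0000)
  = 0.14681 / 1.79176 = 0.08194

α ≈ 0.08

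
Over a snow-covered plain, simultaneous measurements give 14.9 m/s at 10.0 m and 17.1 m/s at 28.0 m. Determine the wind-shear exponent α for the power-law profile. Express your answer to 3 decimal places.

α ≈ 0.134

Power law: V₂/V₁ = (z₂/z₁)^α ⇒ α = ln(V₂/V₁) / ln(z₂/z₁)
α = ln(17.1/14.9) / ln(28.0/10.0) = ln(1.1477) / ln(2.8000)
  = 0.13772 / 1.02962 = 0.13376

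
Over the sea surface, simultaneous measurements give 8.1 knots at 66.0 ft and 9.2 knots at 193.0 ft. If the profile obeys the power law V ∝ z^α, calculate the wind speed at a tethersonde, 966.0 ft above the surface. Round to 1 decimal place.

First find α: α = ln(V₂/V₁)/ln(z₂/z₁) = ln(9.2/8.1)/ln(193.0/66.0) = 0.12734/1.07304 = 0.1187
Extrapolate from 193.0 ft to 966.0 ft: V₃ = 9.2 × (966.0/193.0)^0.1187 = 9.2 × 1.2106 = 11.1375 knots

11.1 knots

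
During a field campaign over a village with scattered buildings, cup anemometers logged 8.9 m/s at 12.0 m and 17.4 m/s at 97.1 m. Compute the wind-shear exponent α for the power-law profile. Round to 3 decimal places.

α ≈ 0.321

Power law: V₂/V₁ = (z₂/z₁)^α ⇒ α = ln(V₂/V₁) / ln(z₂/z₁)
α = ln(17.4/8.9) / ln(97.1/12.0) = ln(1.9551) / ln(8.0917)
  = 0.67042 / 2.09083 = 0.32065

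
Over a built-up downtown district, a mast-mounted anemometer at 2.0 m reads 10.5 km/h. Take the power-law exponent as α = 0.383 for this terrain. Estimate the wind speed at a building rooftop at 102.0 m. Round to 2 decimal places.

Power-law profile: V₂ = V₁ · (z₂/z₁)^α
V₂ = 10.5 × (102.0/2.0)^0.383 = 10.5 × (51.0000)^0.383
    = 10.5 × 4.5082 = 47.3357 km/h

47.34 km/h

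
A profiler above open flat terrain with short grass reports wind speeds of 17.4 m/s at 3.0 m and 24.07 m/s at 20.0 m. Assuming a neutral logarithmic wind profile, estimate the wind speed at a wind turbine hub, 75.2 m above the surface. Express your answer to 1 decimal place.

28.7 m/s

Log law: V ∝ ln(z/z₀). From the pair, with r = V₁/V₂ = 0.72289,
ln z₀ = (ln z₁ − r·ln z₂)/(1 − r) = (1.0986 − 0.72289×2.9957)/0.27711 = -3.8504 → z₀ = 0.02127 m
V₃ = V₁ · ln(z₃/z₀)/ln(z₁/z₀) = 17.4 × 8.1705/4.9490 = 28.7265 m/s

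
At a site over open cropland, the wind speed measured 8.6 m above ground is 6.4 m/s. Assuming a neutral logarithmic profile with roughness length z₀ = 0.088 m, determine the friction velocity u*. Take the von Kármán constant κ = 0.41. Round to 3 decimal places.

Log law: V(z) = (u*/κ) · ln(z/z₀) ⇒ u* = κ · V / ln(z/z₀)
u* = 0.41 × 6.4 / ln(8.6/0.088) = 0.41 × 6.4 / 4.5822
   = 2.6240 / 4.5822 = 0.5727 m/s

u* ≈ 0.573 m/s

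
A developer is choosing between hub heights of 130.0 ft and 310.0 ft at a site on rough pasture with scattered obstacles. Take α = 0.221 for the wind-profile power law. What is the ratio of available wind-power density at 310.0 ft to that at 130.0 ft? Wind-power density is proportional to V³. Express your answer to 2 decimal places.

1.78

Speed ratio: V_B/V_A = (z_B/z_A)^α = (310.0/130.0)^0.221 = (2.3846)^0.221 = 1.21174
Power-density ratio: P_B/P_A = (V_B/V_A)³ = (1.21174)³ = 1.77921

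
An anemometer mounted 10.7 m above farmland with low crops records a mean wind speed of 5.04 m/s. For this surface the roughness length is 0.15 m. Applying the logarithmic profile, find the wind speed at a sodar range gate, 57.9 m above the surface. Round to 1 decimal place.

Log law: V(z) ∝ ln(z/z₀), so V₂/V₁ = ln(z₂/z₀) / ln(z₁/z₀).
ln(57.9/0.15) = 5.9558, ln(10.7/0.15) = 4.2674
V₂ = 5.04 × 5.9558/4.2674 = 5.04 × 1.3957 = 7.0342 m/s

7.0 m/s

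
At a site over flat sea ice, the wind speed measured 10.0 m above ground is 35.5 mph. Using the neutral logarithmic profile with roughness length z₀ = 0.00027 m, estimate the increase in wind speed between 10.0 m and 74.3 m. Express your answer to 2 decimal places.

6.77 mph

Log law: V₂ = V₁ · ln(z₂/z₀)/ln(z₁/z₀) = 35.5 × 12.5252/10.5197 = 42.2679 mph
ΔV = 42.2679 − 35.5 = 6.7679 mph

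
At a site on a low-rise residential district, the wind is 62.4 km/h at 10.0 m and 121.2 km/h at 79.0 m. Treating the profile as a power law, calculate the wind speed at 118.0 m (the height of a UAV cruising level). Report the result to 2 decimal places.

137.87 km/h

First find α: α = ln(V₂/V₁)/ln(z₂/z₁) = ln(121.2/62.4)/ln(79.0/10.0) = 0.66388/2.06686 = 0.3212
Extrapolate from 79.0 m to 118.0 m: V₃ = 121.2 × (118.0/79.0)^0.3212 = 121.2 × 1.1376 = 137.8711 km/h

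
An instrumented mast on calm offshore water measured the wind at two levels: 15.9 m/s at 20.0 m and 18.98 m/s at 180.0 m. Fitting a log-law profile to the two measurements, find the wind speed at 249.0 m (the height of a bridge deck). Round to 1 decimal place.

Log law: V ∝ ln(z/z₀). From the pair, with r = V₁/V₂ = 0.83772,
ln z₀ = (ln z₁ − r·ln z₂)/(1 − r) = (2.9957 − 0.83772×5.1930)/0.16228 = -8.3471 → z₀ = 0.0002371 m
V₃ = V₁ · ln(z₃/z₀)/ln(z₁/z₀) = 15.9 × 13.8645/11.3428 = 19.4349 m/s

19.4 m/s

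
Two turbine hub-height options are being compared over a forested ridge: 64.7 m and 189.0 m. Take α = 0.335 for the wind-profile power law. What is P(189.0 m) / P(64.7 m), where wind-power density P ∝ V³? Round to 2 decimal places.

Speed ratio: V_B/V_A = (z_B/z_A)^α = (189.0/64.7)^0.335 = (2.9212)^0.335 = 1.43206
Power-density ratio: P_B/P_A = (V_B/V_A)³ = (1.43206)³ = 2.93687

2.94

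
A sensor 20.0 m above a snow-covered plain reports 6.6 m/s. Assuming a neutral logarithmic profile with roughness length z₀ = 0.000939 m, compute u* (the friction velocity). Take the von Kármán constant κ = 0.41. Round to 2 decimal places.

u* ≈ 0.27 m/s

Log law: V(z) = (u*/κ) · ln(z/z₀) ⇒ u* = κ · V / ln(z/z₀)
u* = 0.41 × 6.6 / ln(20.0/0.000939) = 0.41 × 6.6 / 9.9664
   = 2.7060 / 9.9664 = 0.2715 m/s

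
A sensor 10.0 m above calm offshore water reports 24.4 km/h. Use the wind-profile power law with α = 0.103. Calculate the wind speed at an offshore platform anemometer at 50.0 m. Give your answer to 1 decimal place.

28.8 km/h

Power-law profile: V₂ = V₁ · (z₂/z₁)^α
V₂ = 24.4 × (50.0/10.0)^0.103 = 24.4 × (5.0000)^0.103
    = 24.4 × 1.1803 = 28.7994 km/h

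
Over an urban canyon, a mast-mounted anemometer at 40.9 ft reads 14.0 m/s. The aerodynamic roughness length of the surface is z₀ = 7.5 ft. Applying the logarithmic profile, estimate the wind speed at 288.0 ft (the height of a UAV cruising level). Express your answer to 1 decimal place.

Log law: V(z) ∝ ln(z/z₀), so V₂/V₁ = ln(z₂/z₀) / ln(z₁/z₀).
ln(288.0/7.5) = 3.6481, ln(40.9/7.5) = 1.6962
V₂ = 14.0 × 3.6481/1.6962 = 14.0 × 2.1507 = 30.1097 m/s

30.1 m/s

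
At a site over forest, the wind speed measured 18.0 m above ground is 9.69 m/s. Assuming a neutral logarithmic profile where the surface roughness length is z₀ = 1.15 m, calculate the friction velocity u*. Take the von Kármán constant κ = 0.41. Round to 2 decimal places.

Log law: V(z) = (u*/κ) · ln(z/z₀) ⇒ u* = κ · V / ln(z/z₀)
u* = 0.41 × 9.69 / ln(18.0/1.15) = 0.41 × 9.69 / 2.7506
   = 3.9729 / 2.7506 = 1.4444 m/s

u* ≈ 1.44 m/s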